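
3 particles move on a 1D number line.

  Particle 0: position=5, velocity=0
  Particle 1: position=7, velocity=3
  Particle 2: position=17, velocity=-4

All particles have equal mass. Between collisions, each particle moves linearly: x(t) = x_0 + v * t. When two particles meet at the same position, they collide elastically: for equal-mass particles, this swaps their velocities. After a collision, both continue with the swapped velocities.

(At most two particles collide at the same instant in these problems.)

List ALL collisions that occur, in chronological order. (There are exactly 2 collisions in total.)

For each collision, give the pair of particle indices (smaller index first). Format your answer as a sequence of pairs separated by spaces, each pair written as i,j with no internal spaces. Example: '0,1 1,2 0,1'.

Collision at t=10/7: particles 1 and 2 swap velocities; positions: p0=5 p1=79/7 p2=79/7; velocities now: v0=0 v1=-4 v2=3
Collision at t=3: particles 0 and 1 swap velocities; positions: p0=5 p1=5 p2=16; velocities now: v0=-4 v1=0 v2=3

Answer: 1,2 0,1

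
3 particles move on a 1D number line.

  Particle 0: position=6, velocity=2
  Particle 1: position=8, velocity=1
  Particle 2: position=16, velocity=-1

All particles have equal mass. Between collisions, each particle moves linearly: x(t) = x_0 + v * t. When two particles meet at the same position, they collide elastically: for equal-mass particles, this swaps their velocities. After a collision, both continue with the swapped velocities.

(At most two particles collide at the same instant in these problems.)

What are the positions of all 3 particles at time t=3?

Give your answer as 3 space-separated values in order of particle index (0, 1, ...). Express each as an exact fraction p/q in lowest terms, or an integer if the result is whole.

Collision at t=2: particles 0 and 1 swap velocities; positions: p0=10 p1=10 p2=14; velocities now: v0=1 v1=2 v2=-1
Advance to t=3 (no further collisions before then); velocities: v0=1 v1=2 v2=-1; positions = 11 12 13

Answer: 11 12 13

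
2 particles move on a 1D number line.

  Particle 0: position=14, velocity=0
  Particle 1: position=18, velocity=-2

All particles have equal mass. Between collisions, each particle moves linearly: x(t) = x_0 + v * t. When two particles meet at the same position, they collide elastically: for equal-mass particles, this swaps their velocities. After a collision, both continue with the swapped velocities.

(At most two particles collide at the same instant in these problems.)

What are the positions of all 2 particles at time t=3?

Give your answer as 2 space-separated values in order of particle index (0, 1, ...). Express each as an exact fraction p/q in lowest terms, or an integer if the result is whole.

Collision at t=2: particles 0 and 1 swap velocities; positions: p0=14 p1=14; velocities now: v0=-2 v1=0
Advance to t=3 (no further collisions before then); velocities: v0=-2 v1=0; positions = 12 14

Answer: 12 14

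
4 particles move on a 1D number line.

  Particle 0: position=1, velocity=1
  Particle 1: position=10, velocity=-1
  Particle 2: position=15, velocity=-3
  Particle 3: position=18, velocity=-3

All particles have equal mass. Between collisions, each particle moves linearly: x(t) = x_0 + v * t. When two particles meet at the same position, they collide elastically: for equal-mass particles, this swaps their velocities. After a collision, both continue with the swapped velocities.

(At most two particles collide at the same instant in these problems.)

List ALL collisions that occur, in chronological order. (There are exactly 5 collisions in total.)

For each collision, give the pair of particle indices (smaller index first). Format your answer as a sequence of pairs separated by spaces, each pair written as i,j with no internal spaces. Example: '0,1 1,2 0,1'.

Collision at t=5/2: particles 1 and 2 swap velocities; positions: p0=7/2 p1=15/2 p2=15/2 p3=21/2; velocities now: v0=1 v1=-3 v2=-1 v3=-3
Collision at t=7/2: particles 0 and 1 swap velocities; positions: p0=9/2 p1=9/2 p2=13/2 p3=15/2; velocities now: v0=-3 v1=1 v2=-1 v3=-3
Collision at t=4: particles 2 and 3 swap velocities; positions: p0=3 p1=5 p2=6 p3=6; velocities now: v0=-3 v1=1 v2=-3 v3=-1
Collision at t=17/4: particles 1 and 2 swap velocities; positions: p0=9/4 p1=21/4 p2=21/4 p3=23/4; velocities now: v0=-3 v1=-3 v2=1 v3=-1
Collision at t=9/2: particles 2 and 3 swap velocities; positions: p0=3/2 p1=9/2 p2=11/2 p3=11/2; velocities now: v0=-3 v1=-3 v2=-1 v3=1

Answer: 1,2 0,1 2,3 1,2 2,3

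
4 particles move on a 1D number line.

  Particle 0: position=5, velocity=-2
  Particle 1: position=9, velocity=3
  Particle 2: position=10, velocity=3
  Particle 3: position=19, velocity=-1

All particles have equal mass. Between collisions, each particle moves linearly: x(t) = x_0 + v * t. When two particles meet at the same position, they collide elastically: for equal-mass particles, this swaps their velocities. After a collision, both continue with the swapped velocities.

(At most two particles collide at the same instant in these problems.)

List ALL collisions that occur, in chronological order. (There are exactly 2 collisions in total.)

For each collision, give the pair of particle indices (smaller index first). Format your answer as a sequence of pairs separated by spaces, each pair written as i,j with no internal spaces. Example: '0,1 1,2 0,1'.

Answer: 2,3 1,2

Derivation:
Collision at t=9/4: particles 2 and 3 swap velocities; positions: p0=1/2 p1=63/4 p2=67/4 p3=67/4; velocities now: v0=-2 v1=3 v2=-1 v3=3
Collision at t=5/2: particles 1 and 2 swap velocities; positions: p0=0 p1=33/2 p2=33/2 p3=35/2; velocities now: v0=-2 v1=-1 v2=3 v3=3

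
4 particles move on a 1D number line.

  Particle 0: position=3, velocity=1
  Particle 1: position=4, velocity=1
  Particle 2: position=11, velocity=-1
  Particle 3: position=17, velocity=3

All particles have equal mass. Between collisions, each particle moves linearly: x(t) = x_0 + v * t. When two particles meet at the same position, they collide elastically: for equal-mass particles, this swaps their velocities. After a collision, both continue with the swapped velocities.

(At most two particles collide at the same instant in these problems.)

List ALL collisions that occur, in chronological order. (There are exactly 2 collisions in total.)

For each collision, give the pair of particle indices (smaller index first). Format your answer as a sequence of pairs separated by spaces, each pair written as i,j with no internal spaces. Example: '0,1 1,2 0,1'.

Collision at t=7/2: particles 1 and 2 swap velocities; positions: p0=13/2 p1=15/2 p2=15/2 p3=55/2; velocities now: v0=1 v1=-1 v2=1 v3=3
Collision at t=4: particles 0 and 1 swap velocities; positions: p0=7 p1=7 p2=8 p3=29; velocities now: v0=-1 v1=1 v2=1 v3=3

Answer: 1,2 0,1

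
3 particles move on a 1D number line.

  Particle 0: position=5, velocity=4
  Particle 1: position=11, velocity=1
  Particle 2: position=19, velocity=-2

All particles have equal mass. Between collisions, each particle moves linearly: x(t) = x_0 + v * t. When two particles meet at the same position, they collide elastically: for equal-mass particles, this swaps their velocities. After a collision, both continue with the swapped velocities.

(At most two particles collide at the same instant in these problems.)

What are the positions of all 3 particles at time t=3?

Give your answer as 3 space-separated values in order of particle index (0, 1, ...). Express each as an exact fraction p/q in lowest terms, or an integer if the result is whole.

Collision at t=2: particles 0 and 1 swap velocities; positions: p0=13 p1=13 p2=15; velocities now: v0=1 v1=4 v2=-2
Collision at t=7/3: particles 1 and 2 swap velocities; positions: p0=40/3 p1=43/3 p2=43/3; velocities now: v0=1 v1=-2 v2=4
Collision at t=8/3: particles 0 and 1 swap velocities; positions: p0=41/3 p1=41/3 p2=47/3; velocities now: v0=-2 v1=1 v2=4
Advance to t=3 (no further collisions before then); velocities: v0=-2 v1=1 v2=4; positions = 13 14 17

Answer: 13 14 17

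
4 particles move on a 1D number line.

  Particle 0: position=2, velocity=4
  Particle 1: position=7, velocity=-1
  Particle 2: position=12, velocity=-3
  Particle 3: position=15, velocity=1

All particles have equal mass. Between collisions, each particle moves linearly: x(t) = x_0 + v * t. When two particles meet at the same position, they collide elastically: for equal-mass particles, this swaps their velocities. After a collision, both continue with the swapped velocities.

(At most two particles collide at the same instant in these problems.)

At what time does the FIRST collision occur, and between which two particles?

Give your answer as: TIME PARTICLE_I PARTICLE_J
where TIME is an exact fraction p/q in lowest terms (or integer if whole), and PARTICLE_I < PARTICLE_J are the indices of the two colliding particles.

Pair (0,1): pos 2,7 vel 4,-1 -> gap=5, closing at 5/unit, collide at t=1
Pair (1,2): pos 7,12 vel -1,-3 -> gap=5, closing at 2/unit, collide at t=5/2
Pair (2,3): pos 12,15 vel -3,1 -> not approaching (rel speed -4 <= 0)
Earliest collision: t=1 between 0 and 1

Answer: 1 0 1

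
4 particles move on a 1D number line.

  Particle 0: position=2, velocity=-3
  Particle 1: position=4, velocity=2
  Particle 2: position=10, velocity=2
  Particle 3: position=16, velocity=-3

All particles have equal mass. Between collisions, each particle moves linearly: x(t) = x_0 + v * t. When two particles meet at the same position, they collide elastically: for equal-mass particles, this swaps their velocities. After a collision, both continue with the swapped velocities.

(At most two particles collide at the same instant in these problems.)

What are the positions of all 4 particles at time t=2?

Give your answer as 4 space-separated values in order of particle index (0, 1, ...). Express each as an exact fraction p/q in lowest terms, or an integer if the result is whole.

Collision at t=6/5: particles 2 and 3 swap velocities; positions: p0=-8/5 p1=32/5 p2=62/5 p3=62/5; velocities now: v0=-3 v1=2 v2=-3 v3=2
Advance to t=2 (no further collisions before then); velocities: v0=-3 v1=2 v2=-3 v3=2; positions = -4 8 10 14

Answer: -4 8 10 14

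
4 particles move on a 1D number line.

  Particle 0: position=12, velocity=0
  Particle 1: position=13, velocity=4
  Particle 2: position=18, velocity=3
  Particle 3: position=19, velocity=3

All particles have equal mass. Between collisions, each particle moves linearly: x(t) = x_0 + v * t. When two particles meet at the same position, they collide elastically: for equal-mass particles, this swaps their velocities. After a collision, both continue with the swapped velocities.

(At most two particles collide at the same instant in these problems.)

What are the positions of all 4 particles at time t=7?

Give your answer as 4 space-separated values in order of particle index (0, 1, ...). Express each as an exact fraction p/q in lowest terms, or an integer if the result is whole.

Collision at t=5: particles 1 and 2 swap velocities; positions: p0=12 p1=33 p2=33 p3=34; velocities now: v0=0 v1=3 v2=4 v3=3
Collision at t=6: particles 2 and 3 swap velocities; positions: p0=12 p1=36 p2=37 p3=37; velocities now: v0=0 v1=3 v2=3 v3=4
Advance to t=7 (no further collisions before then); velocities: v0=0 v1=3 v2=3 v3=4; positions = 12 39 40 41

Answer: 12 39 40 41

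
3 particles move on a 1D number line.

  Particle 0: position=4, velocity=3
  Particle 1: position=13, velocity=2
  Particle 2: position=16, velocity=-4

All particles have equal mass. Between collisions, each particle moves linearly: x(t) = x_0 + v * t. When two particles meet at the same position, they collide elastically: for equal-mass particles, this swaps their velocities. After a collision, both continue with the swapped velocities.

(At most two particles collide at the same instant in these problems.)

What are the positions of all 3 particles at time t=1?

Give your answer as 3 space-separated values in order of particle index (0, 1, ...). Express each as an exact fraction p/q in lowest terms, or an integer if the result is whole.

Collision at t=1/2: particles 1 and 2 swap velocities; positions: p0=11/2 p1=14 p2=14; velocities now: v0=3 v1=-4 v2=2
Advance to t=1 (no further collisions before then); velocities: v0=3 v1=-4 v2=2; positions = 7 12 15

Answer: 7 12 15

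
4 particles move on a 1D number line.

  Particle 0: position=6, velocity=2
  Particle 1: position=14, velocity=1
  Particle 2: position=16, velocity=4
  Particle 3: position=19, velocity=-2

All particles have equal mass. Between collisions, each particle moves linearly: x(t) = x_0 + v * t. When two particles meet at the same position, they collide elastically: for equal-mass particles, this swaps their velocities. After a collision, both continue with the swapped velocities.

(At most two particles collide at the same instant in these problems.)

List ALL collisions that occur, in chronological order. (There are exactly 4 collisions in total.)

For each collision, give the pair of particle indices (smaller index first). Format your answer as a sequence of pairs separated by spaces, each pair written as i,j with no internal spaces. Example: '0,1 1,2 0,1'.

Answer: 2,3 1,2 0,1 1,2

Derivation:
Collision at t=1/2: particles 2 and 3 swap velocities; positions: p0=7 p1=29/2 p2=18 p3=18; velocities now: v0=2 v1=1 v2=-2 v3=4
Collision at t=5/3: particles 1 and 2 swap velocities; positions: p0=28/3 p1=47/3 p2=47/3 p3=68/3; velocities now: v0=2 v1=-2 v2=1 v3=4
Collision at t=13/4: particles 0 and 1 swap velocities; positions: p0=25/2 p1=25/2 p2=69/4 p3=29; velocities now: v0=-2 v1=2 v2=1 v3=4
Collision at t=8: particles 1 and 2 swap velocities; positions: p0=3 p1=22 p2=22 p3=48; velocities now: v0=-2 v1=1 v2=2 v3=4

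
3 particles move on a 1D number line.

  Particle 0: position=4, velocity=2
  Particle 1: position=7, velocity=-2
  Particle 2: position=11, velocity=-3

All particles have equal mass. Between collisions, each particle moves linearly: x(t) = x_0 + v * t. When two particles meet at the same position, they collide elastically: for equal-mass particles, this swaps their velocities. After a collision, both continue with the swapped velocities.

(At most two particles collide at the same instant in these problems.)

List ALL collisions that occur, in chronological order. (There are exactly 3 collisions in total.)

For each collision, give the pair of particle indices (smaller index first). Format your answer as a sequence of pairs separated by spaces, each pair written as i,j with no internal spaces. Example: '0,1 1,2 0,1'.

Collision at t=3/4: particles 0 and 1 swap velocities; positions: p0=11/2 p1=11/2 p2=35/4; velocities now: v0=-2 v1=2 v2=-3
Collision at t=7/5: particles 1 and 2 swap velocities; positions: p0=21/5 p1=34/5 p2=34/5; velocities now: v0=-2 v1=-3 v2=2
Collision at t=4: particles 0 and 1 swap velocities; positions: p0=-1 p1=-1 p2=12; velocities now: v0=-3 v1=-2 v2=2

Answer: 0,1 1,2 0,1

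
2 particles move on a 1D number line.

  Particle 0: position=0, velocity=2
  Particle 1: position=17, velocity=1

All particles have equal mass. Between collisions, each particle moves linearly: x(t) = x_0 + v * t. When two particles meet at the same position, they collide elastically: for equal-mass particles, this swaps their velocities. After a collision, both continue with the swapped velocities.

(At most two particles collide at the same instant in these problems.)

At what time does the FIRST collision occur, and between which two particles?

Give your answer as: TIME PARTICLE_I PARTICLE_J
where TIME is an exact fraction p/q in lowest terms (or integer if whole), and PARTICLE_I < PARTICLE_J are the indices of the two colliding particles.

Answer: 17 0 1

Derivation:
Pair (0,1): pos 0,17 vel 2,1 -> gap=17, closing at 1/unit, collide at t=17
Earliest collision: t=17 between 0 and 1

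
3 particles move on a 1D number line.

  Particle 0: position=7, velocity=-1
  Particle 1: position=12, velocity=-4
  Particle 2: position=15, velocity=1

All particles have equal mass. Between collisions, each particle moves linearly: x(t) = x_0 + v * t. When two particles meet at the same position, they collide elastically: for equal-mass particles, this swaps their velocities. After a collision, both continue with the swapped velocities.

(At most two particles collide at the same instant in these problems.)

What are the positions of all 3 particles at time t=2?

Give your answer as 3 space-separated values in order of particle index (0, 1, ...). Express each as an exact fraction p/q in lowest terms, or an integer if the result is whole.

Collision at t=5/3: particles 0 and 1 swap velocities; positions: p0=16/3 p1=16/3 p2=50/3; velocities now: v0=-4 v1=-1 v2=1
Advance to t=2 (no further collisions before then); velocities: v0=-4 v1=-1 v2=1; positions = 4 5 17

Answer: 4 5 17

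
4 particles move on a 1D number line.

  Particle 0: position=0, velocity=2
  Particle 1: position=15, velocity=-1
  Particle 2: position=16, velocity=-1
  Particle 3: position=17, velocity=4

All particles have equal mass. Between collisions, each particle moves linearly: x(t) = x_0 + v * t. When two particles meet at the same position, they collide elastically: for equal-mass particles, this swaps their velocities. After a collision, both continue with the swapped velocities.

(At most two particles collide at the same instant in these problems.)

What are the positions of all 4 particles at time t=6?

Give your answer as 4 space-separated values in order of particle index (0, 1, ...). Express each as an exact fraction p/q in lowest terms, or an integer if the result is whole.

Answer: 9 10 12 41

Derivation:
Collision at t=5: particles 0 and 1 swap velocities; positions: p0=10 p1=10 p2=11 p3=37; velocities now: v0=-1 v1=2 v2=-1 v3=4
Collision at t=16/3: particles 1 and 2 swap velocities; positions: p0=29/3 p1=32/3 p2=32/3 p3=115/3; velocities now: v0=-1 v1=-1 v2=2 v3=4
Advance to t=6 (no further collisions before then); velocities: v0=-1 v1=-1 v2=2 v3=4; positions = 9 10 12 41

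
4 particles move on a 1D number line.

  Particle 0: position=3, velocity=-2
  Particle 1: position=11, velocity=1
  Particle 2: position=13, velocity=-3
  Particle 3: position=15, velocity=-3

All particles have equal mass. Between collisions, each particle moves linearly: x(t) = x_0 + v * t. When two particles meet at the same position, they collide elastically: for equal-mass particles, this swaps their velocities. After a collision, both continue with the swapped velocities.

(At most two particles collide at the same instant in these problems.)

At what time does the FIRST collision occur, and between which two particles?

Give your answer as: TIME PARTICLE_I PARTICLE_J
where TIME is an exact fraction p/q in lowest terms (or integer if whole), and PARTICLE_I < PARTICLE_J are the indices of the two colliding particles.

Pair (0,1): pos 3,11 vel -2,1 -> not approaching (rel speed -3 <= 0)
Pair (1,2): pos 11,13 vel 1,-3 -> gap=2, closing at 4/unit, collide at t=1/2
Pair (2,3): pos 13,15 vel -3,-3 -> not approaching (rel speed 0 <= 0)
Earliest collision: t=1/2 between 1 and 2

Answer: 1/2 1 2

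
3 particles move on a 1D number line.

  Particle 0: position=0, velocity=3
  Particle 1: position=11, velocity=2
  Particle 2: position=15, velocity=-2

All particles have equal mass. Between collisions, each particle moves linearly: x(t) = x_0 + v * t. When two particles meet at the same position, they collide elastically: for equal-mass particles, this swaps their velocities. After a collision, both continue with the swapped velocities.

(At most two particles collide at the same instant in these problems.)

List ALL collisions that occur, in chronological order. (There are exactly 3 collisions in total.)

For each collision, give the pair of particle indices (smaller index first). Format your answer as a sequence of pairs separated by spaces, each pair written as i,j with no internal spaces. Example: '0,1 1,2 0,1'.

Collision at t=1: particles 1 and 2 swap velocities; positions: p0=3 p1=13 p2=13; velocities now: v0=3 v1=-2 v2=2
Collision at t=3: particles 0 and 1 swap velocities; positions: p0=9 p1=9 p2=17; velocities now: v0=-2 v1=3 v2=2
Collision at t=11: particles 1 and 2 swap velocities; positions: p0=-7 p1=33 p2=33; velocities now: v0=-2 v1=2 v2=3

Answer: 1,2 0,1 1,2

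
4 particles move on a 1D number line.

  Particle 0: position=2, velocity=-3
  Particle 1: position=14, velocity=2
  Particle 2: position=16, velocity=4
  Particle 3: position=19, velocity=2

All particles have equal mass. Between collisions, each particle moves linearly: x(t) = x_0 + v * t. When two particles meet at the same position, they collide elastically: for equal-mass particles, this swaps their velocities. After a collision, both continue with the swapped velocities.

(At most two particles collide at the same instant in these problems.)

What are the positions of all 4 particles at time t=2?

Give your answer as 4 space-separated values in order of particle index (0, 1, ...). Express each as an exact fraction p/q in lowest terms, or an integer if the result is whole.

Collision at t=3/2: particles 2 and 3 swap velocities; positions: p0=-5/2 p1=17 p2=22 p3=22; velocities now: v0=-3 v1=2 v2=2 v3=4
Advance to t=2 (no further collisions before then); velocities: v0=-3 v1=2 v2=2 v3=4; positions = -4 18 23 24

Answer: -4 18 23 24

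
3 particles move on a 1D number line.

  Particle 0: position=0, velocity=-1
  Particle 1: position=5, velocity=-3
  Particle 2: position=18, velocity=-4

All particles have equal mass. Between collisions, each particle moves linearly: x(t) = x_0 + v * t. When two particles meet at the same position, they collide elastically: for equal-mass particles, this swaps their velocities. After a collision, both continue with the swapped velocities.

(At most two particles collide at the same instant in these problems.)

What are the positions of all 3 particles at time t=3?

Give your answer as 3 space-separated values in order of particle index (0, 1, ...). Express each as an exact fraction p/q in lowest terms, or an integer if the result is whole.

Collision at t=5/2: particles 0 and 1 swap velocities; positions: p0=-5/2 p1=-5/2 p2=8; velocities now: v0=-3 v1=-1 v2=-4
Advance to t=3 (no further collisions before then); velocities: v0=-3 v1=-1 v2=-4; positions = -4 -3 6

Answer: -4 -3 6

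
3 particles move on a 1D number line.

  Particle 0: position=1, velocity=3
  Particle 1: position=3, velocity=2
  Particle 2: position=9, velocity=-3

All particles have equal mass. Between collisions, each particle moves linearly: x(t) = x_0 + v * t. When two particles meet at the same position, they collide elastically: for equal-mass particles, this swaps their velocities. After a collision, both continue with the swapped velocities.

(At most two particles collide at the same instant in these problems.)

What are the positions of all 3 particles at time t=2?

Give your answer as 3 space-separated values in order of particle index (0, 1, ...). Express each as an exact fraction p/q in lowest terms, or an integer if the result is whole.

Answer: 3 7 7

Derivation:
Collision at t=6/5: particles 1 and 2 swap velocities; positions: p0=23/5 p1=27/5 p2=27/5; velocities now: v0=3 v1=-3 v2=2
Collision at t=4/3: particles 0 and 1 swap velocities; positions: p0=5 p1=5 p2=17/3; velocities now: v0=-3 v1=3 v2=2
Collision at t=2: particles 1 and 2 swap velocities; positions: p0=3 p1=7 p2=7; velocities now: v0=-3 v1=2 v2=3
Advance to t=2 (no further collisions before then); velocities: v0=-3 v1=2 v2=3; positions = 3 7 7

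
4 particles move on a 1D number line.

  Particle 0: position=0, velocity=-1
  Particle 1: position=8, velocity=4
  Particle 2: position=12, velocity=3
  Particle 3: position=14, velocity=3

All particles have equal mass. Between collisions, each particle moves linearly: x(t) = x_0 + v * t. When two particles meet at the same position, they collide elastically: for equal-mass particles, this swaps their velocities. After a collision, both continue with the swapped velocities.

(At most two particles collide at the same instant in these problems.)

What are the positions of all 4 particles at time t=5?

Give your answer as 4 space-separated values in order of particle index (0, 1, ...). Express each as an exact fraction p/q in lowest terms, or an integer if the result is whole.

Collision at t=4: particles 1 and 2 swap velocities; positions: p0=-4 p1=24 p2=24 p3=26; velocities now: v0=-1 v1=3 v2=4 v3=3
Advance to t=5 (no further collisions before then); velocities: v0=-1 v1=3 v2=4 v3=3; positions = -5 27 28 29

Answer: -5 27 28 29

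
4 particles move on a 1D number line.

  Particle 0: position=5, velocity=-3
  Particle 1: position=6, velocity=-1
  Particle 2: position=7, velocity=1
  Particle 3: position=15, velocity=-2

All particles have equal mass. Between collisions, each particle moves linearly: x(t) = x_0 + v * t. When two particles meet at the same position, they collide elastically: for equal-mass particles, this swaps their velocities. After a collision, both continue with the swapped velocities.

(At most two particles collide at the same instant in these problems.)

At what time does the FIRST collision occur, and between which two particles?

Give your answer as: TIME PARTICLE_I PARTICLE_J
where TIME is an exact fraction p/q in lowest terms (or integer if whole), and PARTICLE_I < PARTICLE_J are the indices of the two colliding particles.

Pair (0,1): pos 5,6 vel -3,-1 -> not approaching (rel speed -2 <= 0)
Pair (1,2): pos 6,7 vel -1,1 -> not approaching (rel speed -2 <= 0)
Pair (2,3): pos 7,15 vel 1,-2 -> gap=8, closing at 3/unit, collide at t=8/3
Earliest collision: t=8/3 between 2 and 3

Answer: 8/3 2 3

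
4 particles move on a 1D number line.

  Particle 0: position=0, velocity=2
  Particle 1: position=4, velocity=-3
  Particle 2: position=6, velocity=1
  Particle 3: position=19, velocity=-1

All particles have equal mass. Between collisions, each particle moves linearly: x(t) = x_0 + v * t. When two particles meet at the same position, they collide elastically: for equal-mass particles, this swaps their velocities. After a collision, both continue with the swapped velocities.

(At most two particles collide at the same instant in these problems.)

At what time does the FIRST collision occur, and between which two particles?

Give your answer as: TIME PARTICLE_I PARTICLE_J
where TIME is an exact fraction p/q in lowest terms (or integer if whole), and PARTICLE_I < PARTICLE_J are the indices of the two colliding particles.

Pair (0,1): pos 0,4 vel 2,-3 -> gap=4, closing at 5/unit, collide at t=4/5
Pair (1,2): pos 4,6 vel -3,1 -> not approaching (rel speed -4 <= 0)
Pair (2,3): pos 6,19 vel 1,-1 -> gap=13, closing at 2/unit, collide at t=13/2
Earliest collision: t=4/5 between 0 and 1

Answer: 4/5 0 1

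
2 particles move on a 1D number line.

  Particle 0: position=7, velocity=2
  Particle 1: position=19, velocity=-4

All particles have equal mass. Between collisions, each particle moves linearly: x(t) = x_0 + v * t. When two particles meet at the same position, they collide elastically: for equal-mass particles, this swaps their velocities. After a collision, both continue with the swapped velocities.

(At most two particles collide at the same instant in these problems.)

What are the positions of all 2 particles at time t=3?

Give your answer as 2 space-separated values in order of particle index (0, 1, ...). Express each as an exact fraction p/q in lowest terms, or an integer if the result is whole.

Collision at t=2: particles 0 and 1 swap velocities; positions: p0=11 p1=11; velocities now: v0=-4 v1=2
Advance to t=3 (no further collisions before then); velocities: v0=-4 v1=2; positions = 7 13

Answer: 7 13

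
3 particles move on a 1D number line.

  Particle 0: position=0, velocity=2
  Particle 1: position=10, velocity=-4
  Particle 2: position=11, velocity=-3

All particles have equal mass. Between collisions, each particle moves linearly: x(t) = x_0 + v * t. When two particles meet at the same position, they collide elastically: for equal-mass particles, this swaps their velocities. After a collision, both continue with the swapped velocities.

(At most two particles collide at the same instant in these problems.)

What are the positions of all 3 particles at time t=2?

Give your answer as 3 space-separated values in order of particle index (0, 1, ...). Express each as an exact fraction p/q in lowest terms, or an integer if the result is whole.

Collision at t=5/3: particles 0 and 1 swap velocities; positions: p0=10/3 p1=10/3 p2=6; velocities now: v0=-4 v1=2 v2=-3
Advance to t=2 (no further collisions before then); velocities: v0=-4 v1=2 v2=-3; positions = 2 4 5

Answer: 2 4 5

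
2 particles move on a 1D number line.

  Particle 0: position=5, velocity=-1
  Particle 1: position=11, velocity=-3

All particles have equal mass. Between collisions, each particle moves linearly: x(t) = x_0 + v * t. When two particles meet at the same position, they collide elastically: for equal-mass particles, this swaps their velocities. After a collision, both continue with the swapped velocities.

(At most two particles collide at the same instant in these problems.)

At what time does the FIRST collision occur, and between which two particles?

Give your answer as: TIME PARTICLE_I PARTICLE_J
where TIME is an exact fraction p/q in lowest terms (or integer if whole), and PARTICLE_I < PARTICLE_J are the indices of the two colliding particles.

Answer: 3 0 1

Derivation:
Pair (0,1): pos 5,11 vel -1,-3 -> gap=6, closing at 2/unit, collide at t=3
Earliest collision: t=3 between 0 and 1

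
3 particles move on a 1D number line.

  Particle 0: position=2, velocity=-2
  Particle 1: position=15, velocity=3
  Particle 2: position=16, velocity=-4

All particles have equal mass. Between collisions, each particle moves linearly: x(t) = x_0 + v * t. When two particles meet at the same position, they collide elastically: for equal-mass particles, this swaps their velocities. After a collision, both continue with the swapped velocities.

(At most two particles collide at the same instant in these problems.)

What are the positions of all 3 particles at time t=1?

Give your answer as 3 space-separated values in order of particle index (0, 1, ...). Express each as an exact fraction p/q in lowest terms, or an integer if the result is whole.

Answer: 0 12 18

Derivation:
Collision at t=1/7: particles 1 and 2 swap velocities; positions: p0=12/7 p1=108/7 p2=108/7; velocities now: v0=-2 v1=-4 v2=3
Advance to t=1 (no further collisions before then); velocities: v0=-2 v1=-4 v2=3; positions = 0 12 18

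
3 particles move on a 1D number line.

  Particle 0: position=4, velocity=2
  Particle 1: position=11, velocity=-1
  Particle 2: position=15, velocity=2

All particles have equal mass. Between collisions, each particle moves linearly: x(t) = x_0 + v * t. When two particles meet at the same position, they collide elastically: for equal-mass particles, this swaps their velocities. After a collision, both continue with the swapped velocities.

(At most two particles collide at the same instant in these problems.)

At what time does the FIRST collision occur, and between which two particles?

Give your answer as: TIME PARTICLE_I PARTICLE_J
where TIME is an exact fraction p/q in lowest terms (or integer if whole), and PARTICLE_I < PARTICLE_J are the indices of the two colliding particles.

Pair (0,1): pos 4,11 vel 2,-1 -> gap=7, closing at 3/unit, collide at t=7/3
Pair (1,2): pos 11,15 vel -1,2 -> not approaching (rel speed -3 <= 0)
Earliest collision: t=7/3 between 0 and 1

Answer: 7/3 0 1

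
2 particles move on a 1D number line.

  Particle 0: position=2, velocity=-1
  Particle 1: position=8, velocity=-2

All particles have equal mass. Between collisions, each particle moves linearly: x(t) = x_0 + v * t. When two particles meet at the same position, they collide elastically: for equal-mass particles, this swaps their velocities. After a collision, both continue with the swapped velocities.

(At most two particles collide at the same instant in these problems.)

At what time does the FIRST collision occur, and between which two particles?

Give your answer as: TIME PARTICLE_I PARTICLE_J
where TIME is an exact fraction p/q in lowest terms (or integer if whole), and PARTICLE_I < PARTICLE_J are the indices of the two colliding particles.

Pair (0,1): pos 2,8 vel -1,-2 -> gap=6, closing at 1/unit, collide at t=6
Earliest collision: t=6 between 0 and 1

Answer: 6 0 1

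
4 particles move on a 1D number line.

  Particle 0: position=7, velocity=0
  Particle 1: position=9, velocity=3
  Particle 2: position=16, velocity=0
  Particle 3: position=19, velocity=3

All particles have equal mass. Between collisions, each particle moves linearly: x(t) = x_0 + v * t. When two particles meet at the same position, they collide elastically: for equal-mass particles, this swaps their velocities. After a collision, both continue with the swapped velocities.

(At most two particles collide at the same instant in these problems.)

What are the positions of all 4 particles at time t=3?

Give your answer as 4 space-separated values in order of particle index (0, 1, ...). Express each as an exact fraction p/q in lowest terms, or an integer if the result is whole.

Collision at t=7/3: particles 1 and 2 swap velocities; positions: p0=7 p1=16 p2=16 p3=26; velocities now: v0=0 v1=0 v2=3 v3=3
Advance to t=3 (no further collisions before then); velocities: v0=0 v1=0 v2=3 v3=3; positions = 7 16 18 28

Answer: 7 16 18 28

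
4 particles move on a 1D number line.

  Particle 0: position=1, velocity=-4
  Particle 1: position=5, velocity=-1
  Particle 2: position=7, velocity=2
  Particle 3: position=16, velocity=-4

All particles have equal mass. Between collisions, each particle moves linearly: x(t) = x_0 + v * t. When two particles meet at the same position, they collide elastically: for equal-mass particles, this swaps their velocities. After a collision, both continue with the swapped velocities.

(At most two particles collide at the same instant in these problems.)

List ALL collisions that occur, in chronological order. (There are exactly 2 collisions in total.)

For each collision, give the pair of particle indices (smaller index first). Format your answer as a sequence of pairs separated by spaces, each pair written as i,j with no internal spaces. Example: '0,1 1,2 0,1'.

Answer: 2,3 1,2

Derivation:
Collision at t=3/2: particles 2 and 3 swap velocities; positions: p0=-5 p1=7/2 p2=10 p3=10; velocities now: v0=-4 v1=-1 v2=-4 v3=2
Collision at t=11/3: particles 1 and 2 swap velocities; positions: p0=-41/3 p1=4/3 p2=4/3 p3=43/3; velocities now: v0=-4 v1=-4 v2=-1 v3=2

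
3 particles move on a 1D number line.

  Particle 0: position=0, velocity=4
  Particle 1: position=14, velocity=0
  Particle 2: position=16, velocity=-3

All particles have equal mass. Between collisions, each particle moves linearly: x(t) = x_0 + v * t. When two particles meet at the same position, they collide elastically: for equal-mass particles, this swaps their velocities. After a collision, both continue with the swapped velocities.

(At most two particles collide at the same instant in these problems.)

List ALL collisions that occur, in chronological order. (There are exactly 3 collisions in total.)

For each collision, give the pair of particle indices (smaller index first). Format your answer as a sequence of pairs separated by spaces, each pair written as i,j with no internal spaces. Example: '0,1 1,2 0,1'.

Answer: 1,2 0,1 1,2

Derivation:
Collision at t=2/3: particles 1 and 2 swap velocities; positions: p0=8/3 p1=14 p2=14; velocities now: v0=4 v1=-3 v2=0
Collision at t=16/7: particles 0 and 1 swap velocities; positions: p0=64/7 p1=64/7 p2=14; velocities now: v0=-3 v1=4 v2=0
Collision at t=7/2: particles 1 and 2 swap velocities; positions: p0=11/2 p1=14 p2=14; velocities now: v0=-3 v1=0 v2=4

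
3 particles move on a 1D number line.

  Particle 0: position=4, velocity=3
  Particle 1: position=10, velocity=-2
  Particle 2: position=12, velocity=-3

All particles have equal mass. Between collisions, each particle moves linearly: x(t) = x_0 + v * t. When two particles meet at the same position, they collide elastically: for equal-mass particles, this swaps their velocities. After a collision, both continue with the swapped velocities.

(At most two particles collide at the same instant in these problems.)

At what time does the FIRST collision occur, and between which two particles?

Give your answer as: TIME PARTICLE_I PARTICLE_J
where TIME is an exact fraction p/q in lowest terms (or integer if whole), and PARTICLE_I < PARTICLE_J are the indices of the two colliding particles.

Answer: 6/5 0 1

Derivation:
Pair (0,1): pos 4,10 vel 3,-2 -> gap=6, closing at 5/unit, collide at t=6/5
Pair (1,2): pos 10,12 vel -2,-3 -> gap=2, closing at 1/unit, collide at t=2
Earliest collision: t=6/5 between 0 and 1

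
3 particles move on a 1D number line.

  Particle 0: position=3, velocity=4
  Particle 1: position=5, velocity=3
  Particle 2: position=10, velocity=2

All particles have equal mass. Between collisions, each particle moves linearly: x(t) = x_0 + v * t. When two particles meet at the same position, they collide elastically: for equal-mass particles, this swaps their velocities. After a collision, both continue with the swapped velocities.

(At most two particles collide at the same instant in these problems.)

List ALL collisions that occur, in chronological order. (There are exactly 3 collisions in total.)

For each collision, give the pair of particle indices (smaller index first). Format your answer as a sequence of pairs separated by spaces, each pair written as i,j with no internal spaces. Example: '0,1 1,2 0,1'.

Answer: 0,1 1,2 0,1

Derivation:
Collision at t=2: particles 0 and 1 swap velocities; positions: p0=11 p1=11 p2=14; velocities now: v0=3 v1=4 v2=2
Collision at t=7/2: particles 1 and 2 swap velocities; positions: p0=31/2 p1=17 p2=17; velocities now: v0=3 v1=2 v2=4
Collision at t=5: particles 0 and 1 swap velocities; positions: p0=20 p1=20 p2=23; velocities now: v0=2 v1=3 v2=4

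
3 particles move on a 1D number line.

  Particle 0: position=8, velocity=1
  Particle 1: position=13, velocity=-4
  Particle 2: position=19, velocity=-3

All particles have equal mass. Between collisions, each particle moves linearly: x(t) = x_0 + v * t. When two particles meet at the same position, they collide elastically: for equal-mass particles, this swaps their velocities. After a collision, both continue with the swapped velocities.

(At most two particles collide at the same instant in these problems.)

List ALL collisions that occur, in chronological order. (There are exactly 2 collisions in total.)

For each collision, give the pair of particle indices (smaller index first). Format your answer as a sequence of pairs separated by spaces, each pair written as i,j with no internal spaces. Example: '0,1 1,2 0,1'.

Answer: 0,1 1,2

Derivation:
Collision at t=1: particles 0 and 1 swap velocities; positions: p0=9 p1=9 p2=16; velocities now: v0=-4 v1=1 v2=-3
Collision at t=11/4: particles 1 and 2 swap velocities; positions: p0=2 p1=43/4 p2=43/4; velocities now: v0=-4 v1=-3 v2=1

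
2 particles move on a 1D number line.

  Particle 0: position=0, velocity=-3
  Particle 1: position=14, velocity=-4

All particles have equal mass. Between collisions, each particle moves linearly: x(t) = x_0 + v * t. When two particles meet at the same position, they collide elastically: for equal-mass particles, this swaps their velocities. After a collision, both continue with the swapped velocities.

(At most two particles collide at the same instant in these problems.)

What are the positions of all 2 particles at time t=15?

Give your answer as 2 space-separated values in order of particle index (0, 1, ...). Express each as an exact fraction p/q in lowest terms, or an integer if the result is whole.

Collision at t=14: particles 0 and 1 swap velocities; positions: p0=-42 p1=-42; velocities now: v0=-4 v1=-3
Advance to t=15 (no further collisions before then); velocities: v0=-4 v1=-3; positions = -46 -45

Answer: -46 -45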